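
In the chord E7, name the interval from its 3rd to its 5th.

minor 3rd

The chord tones of E7 (E dominant seventh) are E-G#-B-D.
3rd = G#; 5th = B.
3 letter names make it a third; at 3 semitones (a half step narrower than major) the quality is minor.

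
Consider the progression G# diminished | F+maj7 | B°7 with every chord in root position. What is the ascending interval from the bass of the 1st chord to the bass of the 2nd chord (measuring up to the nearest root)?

The roots are G# and F.
From G# to F: 9 semitones over a seventh = diminished.

diminished 7th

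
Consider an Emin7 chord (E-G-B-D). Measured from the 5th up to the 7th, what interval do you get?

The 5th is B and the 7th is D.
3 letter names make it a third; at 3 semitones (a half step narrower than major) the quality is minor.

minor 3rd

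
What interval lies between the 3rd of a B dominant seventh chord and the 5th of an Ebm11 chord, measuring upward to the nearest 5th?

diminished 6th

B dominant seventh has D# as its 3rd, and Ebm11 has Bb as its 5th.
D# up to Bb is 7 semitones, a whole step narrower than a major sixth, so the interval is diminished.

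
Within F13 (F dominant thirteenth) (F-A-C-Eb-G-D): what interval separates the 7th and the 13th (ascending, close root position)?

major 7th

So we need the interval from Eb up to D.
Eb up to D spans 7 letter names and 11 semitones — a major seventh.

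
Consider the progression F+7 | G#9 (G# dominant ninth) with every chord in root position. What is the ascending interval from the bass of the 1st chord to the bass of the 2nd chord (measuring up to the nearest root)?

The roots are F and G#.
2 letter names make it a second; at 3 semitones (a half step wider than major) the quality is augmented.

augmented second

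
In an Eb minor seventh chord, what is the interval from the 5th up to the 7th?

Eb minor seventh: Eb-Gb-Bb-Db.
So we need the interval from Bb up to Db.
3 letter names make it a third; at 3 semitones (a half step narrower than major) the quality is minor.

minor third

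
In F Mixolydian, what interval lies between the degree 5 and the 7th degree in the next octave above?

F mixolydian: F G A B♭ C D E♭.
So we need the interval from C up to E♭.
10 letter names make it a tenth; at 15 semitones (a half step narrower than major) the quality is minor.

minor tenth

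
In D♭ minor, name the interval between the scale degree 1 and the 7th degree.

minor seventh

The scale runs D♭ E♭ F♭ G♭ A♭ B𝄫 C♭.
That puts D♭ below C♭.
From D♭ to C♭: 10 semitones over a seventh = minor.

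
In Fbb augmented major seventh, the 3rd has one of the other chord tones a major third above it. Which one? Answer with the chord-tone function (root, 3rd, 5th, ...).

5th

The chord tones of Fbb+maj7 are Fbb-Abb-Cb-Ebb.
The 3rd is Abb. A major third above Abb is Cb.
Cb is the chord's 5th.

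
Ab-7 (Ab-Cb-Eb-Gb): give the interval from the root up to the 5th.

perfect 5th

That puts Ab below Eb.
From Ab to Eb is 7 semitones, exactly the perfect fifth.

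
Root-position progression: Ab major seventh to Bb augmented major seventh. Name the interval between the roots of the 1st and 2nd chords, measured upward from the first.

major second

The roots are Ab and Bb.
Ab up to Bb spans 2 letter names and 2 semitones — a major second.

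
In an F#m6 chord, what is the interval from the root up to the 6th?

F#min6 (F# minor sixth): F#–A–C#–D#.
The root is F# and the 6th is D#.
F# up to D# spans 6 letter names and 9 semitones — a major sixth.

major sixth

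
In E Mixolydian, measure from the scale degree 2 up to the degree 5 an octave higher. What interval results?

perfect eleventh

Spelling E Mixolydian: E F# G# A B C# D.
That puts F# below B.
F# up to B spans 11 letter names and 17 semitones — a perfect eleventh.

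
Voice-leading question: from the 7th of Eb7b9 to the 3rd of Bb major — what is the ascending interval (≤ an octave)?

The 7th of Eb7b9 is Db; the 3rd of Bb major is D.
From Db to D: 1 semitone over a unison = augmented.

augmented unison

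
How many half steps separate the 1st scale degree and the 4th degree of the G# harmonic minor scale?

5

The scale is G# A# B C# D# E F##.
G# up to C# is a perfect fourth — 5 semitones.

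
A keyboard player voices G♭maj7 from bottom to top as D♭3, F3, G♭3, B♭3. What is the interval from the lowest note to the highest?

major 6th

The outer voices are D♭3 and B♭3.
From D♭ to B♭ is 9 semitones, exactly the major sixth.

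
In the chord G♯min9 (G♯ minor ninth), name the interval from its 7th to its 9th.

The chord tones of G♯min9 are G♯-B-D♯-F♯-A♯.
That puts F♯ below A♯.
F♯ up to A♯ spans 3 letter names and 4 semitones — a major third.

major third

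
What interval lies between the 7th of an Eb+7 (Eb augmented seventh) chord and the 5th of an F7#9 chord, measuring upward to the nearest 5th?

The 7th of Eb+7 (Eb augmented seventh) is Db; the 5th of F7#9 is C.
From Db to C is 11 semitones, exactly the major seventh.

major 7th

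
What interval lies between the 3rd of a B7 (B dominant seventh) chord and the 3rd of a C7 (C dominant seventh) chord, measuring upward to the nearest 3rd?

minor second

B7 (B dominant seventh) has D♯ as its 3rd, and C7 (C dominant seventh) has E as its 3rd.
D♯ up to E is 1 semitone, a half step narrower than a major second, so the interval is minor.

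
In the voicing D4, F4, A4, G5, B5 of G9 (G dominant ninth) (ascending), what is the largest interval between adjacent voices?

minor seventh

Adjacent intervals: D4→F4 = minor third; F4→A4 = major third; A4→G5 = minor seventh; G5→B5 = major third.
The largest is A4 to G5, a minor seventh (10 semitones).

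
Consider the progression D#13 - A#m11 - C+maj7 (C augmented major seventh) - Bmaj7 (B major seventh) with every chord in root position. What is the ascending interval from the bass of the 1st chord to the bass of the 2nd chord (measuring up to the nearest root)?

The roots are D# and A#.
From D# to A# is 7 semitones, exactly the perfect fifth.

perfect fifth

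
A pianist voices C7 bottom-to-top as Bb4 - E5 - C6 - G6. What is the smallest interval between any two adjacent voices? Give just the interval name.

Adjacent intervals: Bb4→E5 = augmented fourth; E5→C6 = minor sixth; C6→G6 = perfect fifth.
The smallest is Bb4 to E5, an augmented fourth (6 semitones).

augmented fourth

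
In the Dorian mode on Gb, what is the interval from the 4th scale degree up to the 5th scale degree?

Spelling the Dorian mode on Gb: Gb Ab Bbb Cb Db Eb Fb.
That puts Cb below Db.
Counting 2 letters and 2 half steps from Cb gives a major second.

M2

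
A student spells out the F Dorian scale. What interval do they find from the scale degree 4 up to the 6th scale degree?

major third

F dorian: F G A♭ B♭ C D E♭.
So we need the interval from B♭ up to D.
Counting 3 letters and 4 half steps from B♭ gives a major third.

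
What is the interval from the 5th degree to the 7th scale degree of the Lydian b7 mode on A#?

minor third

The scale runs A# B# C## D## E# F## G#.
The 5th degree is E# and the scale degree 7 is G#.
3 letter names make it a third; at 3 semitones (a half step narrower than major) the quality is minor.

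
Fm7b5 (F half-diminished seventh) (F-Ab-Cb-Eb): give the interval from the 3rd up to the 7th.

perfect fifth

3rd = Ab; 7th = Eb.
Counting 5 letters and 7 half steps from Ab gives a perfect fifth.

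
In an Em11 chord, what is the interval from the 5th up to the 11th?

E minor eleventh is spelled E G B D F♯ A.
5th = B; 11th = A.
7 letter names make it a seventh; at 10 semitones (a half step narrower than major) the quality is minor.

m7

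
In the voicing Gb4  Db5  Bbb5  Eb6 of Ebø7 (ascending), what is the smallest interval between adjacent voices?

Adjacent intervals: Gb4→Db5 = perfect fifth; Db5→Bbb5 = minor sixth; Bbb5→Eb6 = augmented fourth.
The smallest is Bbb5 to Eb6, an augmented fourth (6 semitones).

augmented 4th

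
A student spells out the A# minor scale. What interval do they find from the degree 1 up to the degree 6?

minor 6th

The scale runs A# B# C# D# E# F# G#.
Degree 1 = A#; degree 6 = F#.
A# up to F# is 8 semitones, a half step narrower than a major sixth, so the interval is minor.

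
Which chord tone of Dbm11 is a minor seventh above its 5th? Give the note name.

Dbm11: Db-Fb-Ab-Cb-Eb-Gb.
The 5th is Ab. A minor seventh above Ab is Gb.
Gb is the chord's 11th.

Gb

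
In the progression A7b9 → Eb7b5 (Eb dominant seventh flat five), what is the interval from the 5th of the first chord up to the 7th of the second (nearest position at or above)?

A7b9 has E as its 5th, and Eb7b5 (Eb dominant seventh flat five) has Db as its 7th.
From E to Db: 9 semitones over a seventh = diminished.

diminished 7th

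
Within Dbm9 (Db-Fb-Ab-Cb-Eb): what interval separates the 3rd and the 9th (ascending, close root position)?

major 7th

That puts Fb below Eb.
From Fb to Eb is 11 semitones, exactly the major seventh.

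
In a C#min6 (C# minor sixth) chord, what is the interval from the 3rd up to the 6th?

C#min6 is spelled C#, E, G#, A#.
So we need the interval from E up to A#.
E up to A# is 6 semitones, a half step wider than a perfect fourth, so the interval is augmented.

augmented fourth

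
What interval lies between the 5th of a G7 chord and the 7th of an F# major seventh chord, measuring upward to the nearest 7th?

G7 has D as its 5th, and F# major seventh has E# as its 7th.
D up to E# is 3 semitones, a half step wider than a major second, so the interval is augmented.

augmented second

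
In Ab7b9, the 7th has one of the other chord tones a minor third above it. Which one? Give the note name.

Spelling the chord: Ab-C-Eb-Gb-Bbb.
The 7th is Gb. A minor third above Gb is Bbb.
Bbb is the chord's 9th.

Bbb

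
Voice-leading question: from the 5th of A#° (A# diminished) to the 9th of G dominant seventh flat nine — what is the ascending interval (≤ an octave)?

A#° (A# diminished) has E as its 5th, and G dominant seventh flat nine has Ab as its 9th.
E up to Ab is 4 semitones, a half step narrower than a perfect fourth, so the interval is diminished.

diminished fourth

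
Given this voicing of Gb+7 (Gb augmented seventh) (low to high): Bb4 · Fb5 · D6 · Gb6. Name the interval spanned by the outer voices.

minor 13th

The outer voices are Bb4 and Gb6.
From Bb to Gb: 20 semitones over a thirteenth = minor.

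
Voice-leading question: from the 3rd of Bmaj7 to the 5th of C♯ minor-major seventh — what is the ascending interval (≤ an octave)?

perfect fourth

The 3rd of Bmaj7 is D♯; the 5th of C♯ minor-major seventh is G♯.
D♯ up to G♯ spans 4 letter names and 5 semitones — a perfect fourth.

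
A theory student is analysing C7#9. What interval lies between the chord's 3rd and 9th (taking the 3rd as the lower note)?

major 7th

C7#9 (C dominant seventh sharp nine) is spelled C-E-G-B♭-D♯.
The 3rd is E and the 9th is D♯.
E up to D♯ spans 7 letter names and 11 semitones — a major seventh.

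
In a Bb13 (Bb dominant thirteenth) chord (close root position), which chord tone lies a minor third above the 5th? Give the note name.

Ab

Spelling the chord: Bb-D-F-Ab-C-G.
The 5th is F. A minor third above F is Ab.
Ab is the chord's 7th.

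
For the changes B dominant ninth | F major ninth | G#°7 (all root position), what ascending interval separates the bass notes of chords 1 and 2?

diminished 5th

The roots are B and F.
5 letter names make it a fifth; at 6 semitones (a half step narrower than perfect) the quality is diminished.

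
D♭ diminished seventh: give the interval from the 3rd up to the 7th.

Spelling the chord: D♭-F♭-A𝄫-C𝄫.
3rd = F♭; 7th = C𝄫.
F♭ up to C𝄫 is 6 semitones, a half step narrower than a perfect fifth, so the interval is diminished.

diminished fifth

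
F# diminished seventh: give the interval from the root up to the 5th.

diminished 5th

F# diminished seventh: F#-A-C-Eb.
So we need the interval from F# up to C.
From F# to C: 6 semitones over a fifth = diminished.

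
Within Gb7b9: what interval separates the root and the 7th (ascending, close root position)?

Gb dominant seventh flat nine: Gb-Bb-Db-Fb-Abb.
The root is Gb and the 7th is Fb.
7 letter names make it a seventh; at 10 semitones (a half step narrower than major) the quality is minor.

minor seventh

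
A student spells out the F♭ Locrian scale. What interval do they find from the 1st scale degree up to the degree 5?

Spelling the F♭ Locrian scale: F♭ G𝄫 A𝄫 B𝄫 C𝄫 D𝄫 E𝄫.
The 1st scale degree is F♭ and the degree 5 is C𝄫.
F♭ up to C𝄫 is 6 semitones, a half step narrower than a perfect fifth, so the interval is diminished.

diminished 5th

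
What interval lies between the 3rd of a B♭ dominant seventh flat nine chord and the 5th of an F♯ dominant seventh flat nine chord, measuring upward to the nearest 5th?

The 3rd of B♭ dominant seventh flat nine is D; the 5th of F♯ dominant seventh flat nine is C♯.
From D to C♯ is 11 semitones, exactly the major seventh.

major seventh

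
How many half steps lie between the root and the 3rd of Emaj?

E major: E, G#, B.
E to G# is a major third: 4 semitones.

4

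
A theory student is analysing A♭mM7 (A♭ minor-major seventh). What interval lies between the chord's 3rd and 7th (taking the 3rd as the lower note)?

A5

A♭m(maj7) is spelled A♭-C♭-E♭-G.
3rd = C♭; 7th = G.
5 letter names make it a fifth; at 8 semitones (a half step wider than perfect) the quality is augmented.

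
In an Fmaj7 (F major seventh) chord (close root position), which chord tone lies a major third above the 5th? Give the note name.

FΔ7: F, A, C, E.
The 5th is C. A major third above C is E.
E is the chord's 7th.

E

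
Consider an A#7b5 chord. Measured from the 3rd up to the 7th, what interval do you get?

diminished fifth

A#7b5 (A# dominant seventh flat five) is spelled A#–C##–E–G#.
So we need the interval from C## up to G#.
5 letter names make it a fifth; at 6 semitones (a half step narrower than perfect) the quality is diminished.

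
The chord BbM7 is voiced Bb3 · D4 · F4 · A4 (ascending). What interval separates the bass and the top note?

The outer voices are Bb3 and A4.
From Bb to A is 11 semitones, exactly the major seventh.

M7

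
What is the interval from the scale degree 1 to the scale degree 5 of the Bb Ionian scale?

Spelling the Bb Ionian scale: Bb C D Eb F G A.
That puts Bb below F.
Bb up to F spans 5 letter names and 7 semitones — a perfect fifth.

perfect fifth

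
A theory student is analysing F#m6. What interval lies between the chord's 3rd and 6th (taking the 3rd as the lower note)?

augmented 4th

F# minor sixth: F#-A-C#-D#.
That puts A below D#.
From A to D#: 6 semitones over a fourth = augmented.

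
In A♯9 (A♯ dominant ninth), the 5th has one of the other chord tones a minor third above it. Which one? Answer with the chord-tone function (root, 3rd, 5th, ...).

A♯9 is spelled A♯-C𝄪-E♯-G♯-B♯.
The 5th is E♯. A minor third above E♯ is G♯.
G♯ is the chord's 7th.

7th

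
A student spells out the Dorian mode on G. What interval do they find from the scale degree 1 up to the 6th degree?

Spelling the Dorian mode on G: G A Bb C D E F.
Scale degree 1 = G; scale degree 6 = E.
G up to E spans 6 letter names and 9 semitones — a major sixth.

M6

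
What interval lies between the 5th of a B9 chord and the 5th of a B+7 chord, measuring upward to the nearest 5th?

B9 has F# as its 5th, and B+7 has F## as its 5th.
F# up to F## is 1 semitone, a half step wider than a perfect unison, so the interval is augmented.

A1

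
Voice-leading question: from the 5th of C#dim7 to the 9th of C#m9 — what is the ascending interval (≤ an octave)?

augmented fifth

The 5th of C#dim7 is G; the 9th of C#m9 is D#.
G up to D# is 8 semitones, a half step wider than a perfect fifth, so the interval is augmented.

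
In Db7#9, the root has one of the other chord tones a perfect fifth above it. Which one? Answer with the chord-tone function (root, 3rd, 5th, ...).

Db7#9 (Db dominant seventh sharp nine): Db-F-Ab-Cb-E.
The root is Db. A perfect fifth above Db is Ab.
Ab is the chord's 5th.

5th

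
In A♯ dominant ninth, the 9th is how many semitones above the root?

14

The chord tones of A♯9 (A♯ dominant ninth) are A♯ C𝄪 E♯ G♯ B♯.
A♯ to B♯ is a major ninth: 14 semitones.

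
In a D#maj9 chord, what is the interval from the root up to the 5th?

D#maj9 (D# major ninth): D#-F##-A#-C##-E#.
The root is D# and the 5th is A#.
Counting 5 letters and 7 half steps from D# gives a perfect fifth.

perfect fifth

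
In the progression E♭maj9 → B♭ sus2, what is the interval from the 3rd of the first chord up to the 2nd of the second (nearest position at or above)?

E♭maj9 has G as its 3rd, and B♭ sus2 has C as its 2nd.
G up to C spans 4 letter names and 5 semitones — a perfect fourth.

perfect fourth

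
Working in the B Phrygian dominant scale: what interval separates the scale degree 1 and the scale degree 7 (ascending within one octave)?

The scale runs B C D# E F# G A.
Scale degree 1 = B; 7th scale degree = A.
B up to A is 10 semitones, a half step narrower than a major seventh, so the interval is minor.

minor 7th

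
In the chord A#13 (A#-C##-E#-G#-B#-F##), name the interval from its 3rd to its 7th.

d5

That puts C## below G#.
5 letter names make it a fifth; at 6 semitones (a half step narrower than perfect) the quality is diminished.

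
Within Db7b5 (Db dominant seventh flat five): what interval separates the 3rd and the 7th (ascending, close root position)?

Db7b5 is spelled Db F Abb Cb.
So we need the interval from F up to Cb.
5 letter names make it a fifth; at 6 semitones (a half step narrower than perfect) the quality is diminished.
That tritone between 3rd and 7th is what gives the dominant seventh its pull toward resolution.

diminished fifth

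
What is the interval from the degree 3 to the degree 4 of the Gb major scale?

minor 2nd

The scale runs Gb Ab Bb Cb Db Eb F.
So we need the interval from Bb up to Cb.
From Bb to Cb: 1 semitone over a second = minor.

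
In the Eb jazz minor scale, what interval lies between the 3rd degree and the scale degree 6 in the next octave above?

Eb melodic minor: Eb F Gb Ab Bb C D.
So we need the interval from Gb up to C.
Gb up to C is 18 semitones, a half step wider than a perfect eleventh, so the interval is augmented.

augmented eleventh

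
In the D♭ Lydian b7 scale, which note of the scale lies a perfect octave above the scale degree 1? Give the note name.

Db

The scale is D♭ E♭ F G A♭ B♭ C♭.
The scale degree 1 is D♭; a perfect octave above that is D♭ — scale degree 1.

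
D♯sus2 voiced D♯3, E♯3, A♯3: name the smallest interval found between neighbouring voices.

Adjacent intervals: D♯3→E♯3 = major second; E♯3→A♯3 = perfect fourth.
The smallest is D♯3 to E♯3, a major second (2 semitones).

major 2nd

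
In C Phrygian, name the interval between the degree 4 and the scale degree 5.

M2

C phrygian: C Db Eb F G Ab Bb.
So we need the interval from F up to G.
From F to G is 2 semitones, exactly the major second.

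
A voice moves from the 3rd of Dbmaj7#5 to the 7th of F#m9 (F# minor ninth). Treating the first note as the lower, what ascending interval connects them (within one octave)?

M7

The 3rd of Dbmaj7#5 is F; the 7th of F#m9 (F# minor ninth) is E.
From F to E is 11 semitones, exactly the major seventh.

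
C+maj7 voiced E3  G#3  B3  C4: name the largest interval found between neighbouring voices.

major third

Adjacent intervals: E3→G#3 = major third; G#3→B3 = minor third; B3→C4 = minor second.
The largest is E3 to G#3, a major third (4 semitones).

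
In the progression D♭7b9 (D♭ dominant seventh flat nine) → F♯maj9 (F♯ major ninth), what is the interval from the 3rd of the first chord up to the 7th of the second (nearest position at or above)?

augmented seventh

The 3rd of D♭7b9 (D♭ dominant seventh flat nine) is F; the 7th of F♯maj9 (F♯ major ninth) is E♯.
From F to E♯: 12 semitones over a seventh = augmented.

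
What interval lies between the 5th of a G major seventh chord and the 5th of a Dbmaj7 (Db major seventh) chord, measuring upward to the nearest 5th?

diminished fifth

The 5th of G major seventh is D; the 5th of Dbmaj7 (Db major seventh) is Ab.
D up to Ab is 6 semitones, a half step narrower than a perfect fifth, so the interval is diminished.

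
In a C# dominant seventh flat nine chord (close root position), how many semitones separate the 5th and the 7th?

3

C#7b9 is spelled C#, E#, G#, B, D.
G# to B is a minor third: 3 semitones.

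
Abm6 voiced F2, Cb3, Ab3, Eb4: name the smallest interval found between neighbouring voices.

d5

Adjacent intervals: F2→Cb3 = diminished fifth; Cb3→Ab3 = major sixth; Ab3→Eb4 = perfect fifth.
The smallest is F2 to Cb3, a diminished fifth (6 semitones).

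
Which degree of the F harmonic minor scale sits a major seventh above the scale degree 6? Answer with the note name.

C

The scale is F G A♭ B♭ C D♭ E.
The scale degree 6 is D♭; a major seventh above that is C — scale degree 5.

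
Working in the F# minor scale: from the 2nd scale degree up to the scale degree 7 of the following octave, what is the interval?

minor 13th

Spelling the F# minor scale: F# G# A B C# D E.
That puts G# below E.
13 letter names make it a thirteenth; at 20 semitones (a half step narrower than major) the quality is minor.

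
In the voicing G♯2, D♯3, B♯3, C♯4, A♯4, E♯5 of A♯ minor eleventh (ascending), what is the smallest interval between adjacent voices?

minor second

Adjacent intervals: G♯2→D♯3 = perfect fifth; D♯3→B♯3 = major sixth; B♯3→C♯4 = minor second; C♯4→A♯4 = major sixth; A♯4→E♯5 = perfect fifth.
The smallest is B♯3 to C♯4, a minor second (1 semitone).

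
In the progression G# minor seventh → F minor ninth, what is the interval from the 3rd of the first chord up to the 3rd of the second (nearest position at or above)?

diminished 7th

The 3rd of G# minor seventh is B; the 3rd of F minor ninth is Ab.
7 letter names make it a seventh; at 9 semitones (a whole step narrower than major) the quality is diminished.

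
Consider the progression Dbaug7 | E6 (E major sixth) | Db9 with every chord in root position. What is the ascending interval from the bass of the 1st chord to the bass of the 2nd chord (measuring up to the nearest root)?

The roots are Db and E.
From Db to E: 3 semitones over a second = augmented.

augmented second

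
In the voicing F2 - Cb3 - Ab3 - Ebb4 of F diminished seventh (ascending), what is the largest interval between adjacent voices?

Adjacent intervals: F2→Cb3 = diminished fifth; Cb3→Ab3 = major sixth; Ab3→Ebb4 = diminished fifth.
The largest is Cb3 to Ab3, a major sixth (9 semitones).

major sixth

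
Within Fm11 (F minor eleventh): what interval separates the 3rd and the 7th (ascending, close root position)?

Spelling the chord: F, Ab, C, Eb, G, Bb.
That puts Ab below Eb.
Ab up to Eb spans 5 letter names and 7 semitones — a perfect fifth.

perfect 5th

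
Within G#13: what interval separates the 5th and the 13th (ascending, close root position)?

major 9th

The chord tones of G#13 (G# dominant thirteenth) are G#-B#-D#-F#-A#-E#.
So we need the interval from D# up to E#.
D# up to E# spans 9 letter names and 14 semitones — a major ninth.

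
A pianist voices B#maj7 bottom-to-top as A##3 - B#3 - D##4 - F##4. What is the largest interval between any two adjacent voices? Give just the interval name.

major third

Adjacent intervals: A##3→B#3 = minor second; B#3→D##4 = major third; D##4→F##4 = minor third.
The largest is B#3 to D##4, a major third (4 semitones).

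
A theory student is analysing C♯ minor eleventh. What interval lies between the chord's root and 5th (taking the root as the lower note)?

perfect fifth

C♯m11 (C♯ minor eleventh) is spelled C♯ E G♯ B D♯ F♯.
The root is C♯ and the 5th is G♯.
From C♯ to G♯ is 7 semitones, exactly the perfect fifth.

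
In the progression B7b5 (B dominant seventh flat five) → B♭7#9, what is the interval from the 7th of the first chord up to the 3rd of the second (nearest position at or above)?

perfect fourth

B7b5 (B dominant seventh flat five) has A as its 7th, and B♭7#9 has D as its 3rd.
Counting 4 letters and 5 half steps from A gives a perfect fourth.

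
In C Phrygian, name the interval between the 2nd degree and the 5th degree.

augmented fourth

C phrygian: C D♭ E♭ F G A♭ B♭.
So we need the interval from D♭ up to G.
4 letter names make it a fourth; at 6 semitones (a half step wider than perfect) the quality is augmented.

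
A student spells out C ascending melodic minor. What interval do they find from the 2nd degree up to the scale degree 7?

M6

Spelling C ascending melodic minor: C D Eb F G A B.
2nd degree = D; scale degree 7 = B.
From D to B is 9 semitones, exactly the major sixth.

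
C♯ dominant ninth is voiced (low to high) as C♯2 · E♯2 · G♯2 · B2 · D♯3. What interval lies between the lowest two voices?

Those voices are C♯2 and E♯2.
C♯ up to E♯ spans 3 letter names and 4 semitones — a major third.

major third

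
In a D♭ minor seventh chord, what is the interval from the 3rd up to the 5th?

The chord tones of D♭min7 are D♭, F♭, A♭, C♭.
So we need the interval from F♭ up to A♭.
From F♭ to A♭ is 4 semitones, exactly the major third.

M3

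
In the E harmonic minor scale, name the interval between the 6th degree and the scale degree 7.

augmented second

The scale runs E F♯ G A B C D♯.
So we need the interval from C up to D♯.
From C to D♯: 3 semitones over a second = augmented.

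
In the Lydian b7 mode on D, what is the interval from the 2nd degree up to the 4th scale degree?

Spelling the Lydian b7 mode on D: D E F♯ G♯ A B C.
2nd degree = E; scale degree 4 = G♯.
From E to G♯ is 4 semitones, exactly the major third.

M3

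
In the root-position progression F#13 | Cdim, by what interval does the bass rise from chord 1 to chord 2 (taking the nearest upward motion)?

diminished 5th

The roots are F# and C.
F# up to C is 6 semitones, a half step narrower than a perfect fifth, so the interval is diminished.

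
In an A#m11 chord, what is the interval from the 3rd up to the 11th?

Spelling the chord: A#-C#-E#-G#-B#-D#.
That puts C# below D#.
From C# to D# is 14 semitones, exactly the major ninth.

major ninth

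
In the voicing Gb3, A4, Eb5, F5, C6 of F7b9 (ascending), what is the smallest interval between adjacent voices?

major second

Adjacent intervals: Gb3→A4 = augmented ninth; A4→Eb5 = diminished fifth; Eb5→F5 = major second; F5→C6 = perfect fifth.
The smallest is Eb5 to F5, a major second (2 semitones).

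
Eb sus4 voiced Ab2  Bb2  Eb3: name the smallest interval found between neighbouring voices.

M2

Adjacent intervals: Ab2→Bb2 = major second; Bb2→Eb3 = perfect fourth.
The smallest is Ab2 to Bb2, a major second (2 semitones).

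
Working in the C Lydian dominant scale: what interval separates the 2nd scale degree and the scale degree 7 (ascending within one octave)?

minor 6th

The scale runs C D E F# G A Bb.
So we need the interval from D up to Bb.
From D to Bb: 8 semitones over a sixth = minor.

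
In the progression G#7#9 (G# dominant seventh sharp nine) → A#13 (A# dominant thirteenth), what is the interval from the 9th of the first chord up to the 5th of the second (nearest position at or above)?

The 9th of G#7#9 (G# dominant seventh sharp nine) is A##; the 5th of A#13 (A# dominant thirteenth) is E#.
5 letter names make it a fifth; at 6 semitones (a half step narrower than perfect) the quality is diminished.

diminished 5th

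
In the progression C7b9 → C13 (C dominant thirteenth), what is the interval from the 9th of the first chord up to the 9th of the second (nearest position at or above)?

The 9th of C7b9 is Db; the 9th of C13 (C dominant thirteenth) is D.
From Db to D: 1 semitone over a unison = augmented.

augmented unison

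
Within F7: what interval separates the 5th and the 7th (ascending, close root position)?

minor 3rd

The chord tones of F dominant seventh are F A C E♭.
That puts C below E♭.
C up to E♭ is 3 semitones, a half step narrower than a major third, so the interval is minor.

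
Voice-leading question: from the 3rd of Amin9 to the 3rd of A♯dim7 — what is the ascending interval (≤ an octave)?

augmented unison

Amin9 has C as its 3rd, and A♯dim7 has C♯ as its 3rd.
C up to C♯ is 1 semitone, a half step wider than a perfect unison, so the interval is augmented.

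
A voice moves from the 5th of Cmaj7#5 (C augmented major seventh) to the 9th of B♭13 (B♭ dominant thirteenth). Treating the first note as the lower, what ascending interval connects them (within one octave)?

d4

The 5th of Cmaj7#5 (C augmented major seventh) is G♯; the 9th of B♭13 (B♭ dominant thirteenth) is C.
4 letter names make it a fourth; at 4 semitones (a half step narrower than perfect) the quality is diminished.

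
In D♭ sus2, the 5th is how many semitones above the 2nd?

The chord tones of D♭ sus2 are D♭–E♭–A♭.
E♭ to A♭ is a perfect fourth: 5 semitones.

5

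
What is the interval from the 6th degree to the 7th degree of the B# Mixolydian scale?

m2

Spelling the B# Mixolydian scale: B# C## D## E# F## G## A#.
That puts G## below A#.
2 letter names make it a second; at 1 semitone (a half step narrower than major) the quality is minor.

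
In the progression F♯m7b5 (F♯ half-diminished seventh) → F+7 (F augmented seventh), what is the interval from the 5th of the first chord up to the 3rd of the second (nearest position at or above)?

major 6th

The 5th of F♯m7b5 (F♯ half-diminished seventh) is C; the 3rd of F+7 (F augmented seventh) is A.
Counting 6 letters and 9 half steps from C gives a major sixth.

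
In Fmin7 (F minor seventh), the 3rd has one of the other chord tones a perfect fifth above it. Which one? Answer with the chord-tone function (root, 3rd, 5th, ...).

7th

The chord tones of Fm7 (F minor seventh) are F A♭ C E♭.
The 3rd is A♭. A perfect fifth above A♭ is E♭.
E♭ is the chord's 7th.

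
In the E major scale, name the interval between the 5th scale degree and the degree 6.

major 2nd

The scale runs E F# G# A B C# D#.
The 5th scale degree is B and the degree 6 is C#.
Counting 2 letters and 2 half steps from B gives a major second.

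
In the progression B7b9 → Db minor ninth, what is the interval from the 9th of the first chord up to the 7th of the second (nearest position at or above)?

The 9th of B7b9 is C; the 7th of Db minor ninth is Cb.
From C to Cb: 11 semitones over an octave = diminished.

diminished 8th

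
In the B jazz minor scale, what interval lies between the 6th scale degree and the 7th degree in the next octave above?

major 9th

The scale runs B C♯ D E F♯ G♯ A♯.
That puts G♯ below A♯.
Counting 9 letters and 14 half steps from G♯ gives a major ninth.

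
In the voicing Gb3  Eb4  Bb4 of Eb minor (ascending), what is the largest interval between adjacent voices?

Adjacent intervals: Gb3→Eb4 = major sixth; Eb4→Bb4 = perfect fifth.
The largest is Gb3 to Eb4, a major sixth (9 semitones).

major sixth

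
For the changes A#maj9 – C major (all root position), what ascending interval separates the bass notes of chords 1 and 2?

diminished 3rd

The roots are A# and C.
From A# to C: 2 semitones over a third = diminished.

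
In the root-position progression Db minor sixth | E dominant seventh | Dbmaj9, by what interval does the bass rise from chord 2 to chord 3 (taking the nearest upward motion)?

diminished seventh

The roots are E and Db.
E up to Db is 9 semitones, a whole step narrower than a major seventh, so the interval is diminished.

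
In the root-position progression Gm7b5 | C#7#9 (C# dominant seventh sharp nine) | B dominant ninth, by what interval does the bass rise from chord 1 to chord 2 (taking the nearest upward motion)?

augmented 4th

The roots are G and C#.
4 letter names make it a fourth; at 6 semitones (a half step wider than perfect) the quality is augmented.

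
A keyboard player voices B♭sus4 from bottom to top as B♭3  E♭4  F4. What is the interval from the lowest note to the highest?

perfect fifth

The outer voices are B♭3 and F4.
From B♭ to F is 7 semitones, exactly the perfect fifth.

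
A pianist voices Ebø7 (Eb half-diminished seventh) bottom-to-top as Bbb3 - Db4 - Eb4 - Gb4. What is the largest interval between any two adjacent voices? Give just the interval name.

Adjacent intervals: Bbb3→Db4 = major third; Db4→Eb4 = major second; Eb4→Gb4 = minor third.
The largest is Bbb3 to Db4, a major third (4 semitones).

major third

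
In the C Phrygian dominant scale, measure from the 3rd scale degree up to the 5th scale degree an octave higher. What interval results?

C phrygian dominant: C Db E F G Ab Bb.
3rd scale degree = E; scale degree 5 (up an octave) = G.
From E to G: 15 semitones over a tenth = minor.

minor tenth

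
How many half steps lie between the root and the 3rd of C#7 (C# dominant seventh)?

4

Spelling the chord: C#–E#–G#–B.
C# to E# is a major third: 4 semitones.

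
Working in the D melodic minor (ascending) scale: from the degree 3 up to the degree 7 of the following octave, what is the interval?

D melodic minor: D E F G A B C#.
That puts F below C#.
F up to C# is 20 semitones, a half step wider than a perfect twelfth, so the interval is augmented.

A12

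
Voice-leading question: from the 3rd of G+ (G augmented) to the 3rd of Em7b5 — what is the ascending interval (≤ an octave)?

m6

The 3rd of G+ (G augmented) is B; the 3rd of Em7b5 is G.
6 letter names make it a sixth; at 8 semitones (a half step narrower than major) the quality is minor.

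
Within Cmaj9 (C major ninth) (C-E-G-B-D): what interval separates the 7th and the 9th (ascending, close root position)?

minor 3rd

The 7th is B and the 9th is D.
B up to D is 3 semitones, a half step narrower than a major third, so the interval is minor.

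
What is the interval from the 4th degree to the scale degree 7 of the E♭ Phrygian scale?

E♭ phrygian: E♭ F♭ G♭ A♭ B♭ C♭ D♭.
So we need the interval from A♭ up to D♭.
From A♭ to D♭ is 5 semitones, exactly the perfect fourth.

perfect fourth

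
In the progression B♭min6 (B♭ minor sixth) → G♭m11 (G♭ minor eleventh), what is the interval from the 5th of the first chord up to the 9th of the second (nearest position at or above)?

The 5th of B♭min6 (B♭ minor sixth) is F; the 9th of G♭m11 (G♭ minor eleventh) is A♭.
F up to A♭ is 3 semitones, a half step narrower than a major third, so the interval is minor.

minor third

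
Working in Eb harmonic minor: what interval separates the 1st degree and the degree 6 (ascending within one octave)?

Spelling Eb harmonic minor: Eb F Gb Ab Bb Cb D.
So we need the interval from Eb up to Cb.
6 letter names make it a sixth; at 8 semitones (a half step narrower than major) the quality is minor.

minor 6th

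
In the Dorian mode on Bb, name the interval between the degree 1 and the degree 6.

The scale runs Bb C Db Eb F G Ab.
So we need the interval from Bb up to G.
Counting 6 letters and 9 half steps from Bb gives a major sixth.

M6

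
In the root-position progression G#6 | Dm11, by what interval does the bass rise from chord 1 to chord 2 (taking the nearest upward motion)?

The roots are G# and D.
From G# to D: 6 semitones over a fifth = diminished.

diminished fifth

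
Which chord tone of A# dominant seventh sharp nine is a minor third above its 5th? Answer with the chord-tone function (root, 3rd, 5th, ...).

7th

Spelling the chord: A#, C##, E#, G#, B##.
The 5th is E#. A minor third above E# is G#.
G# is the chord's 7th.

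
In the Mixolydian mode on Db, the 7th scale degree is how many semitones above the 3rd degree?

The scale is Db Eb F Gb Ab Bb Cb.
F up to Cb is a diminished fifth — 6 semitones.

6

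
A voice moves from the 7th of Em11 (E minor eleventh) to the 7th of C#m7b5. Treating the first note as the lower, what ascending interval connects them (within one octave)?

major sixth

The 7th of Em11 (E minor eleventh) is D; the 7th of C#m7b5 is B.
Counting 6 letters and 9 half steps from D gives a major sixth.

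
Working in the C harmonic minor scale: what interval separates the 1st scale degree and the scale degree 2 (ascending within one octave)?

M2

Spelling the C harmonic minor scale: C D E♭ F G A♭ B.
So we need the interval from C up to D.
C up to D spans 2 letter names and 2 semitones — a major second.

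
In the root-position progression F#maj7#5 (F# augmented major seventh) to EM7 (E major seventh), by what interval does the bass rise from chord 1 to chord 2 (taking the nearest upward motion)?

The roots are F# and E.
F# up to E is 10 semitones, a half step narrower than a major seventh, so the interval is minor.

minor 7th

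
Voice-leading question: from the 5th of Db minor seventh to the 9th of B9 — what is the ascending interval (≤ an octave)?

Db minor seventh has Ab as its 5th, and B9 has C# as its 9th.
Ab up to C# is 5 semitones, a half step wider than a major third, so the interval is augmented.

augmented third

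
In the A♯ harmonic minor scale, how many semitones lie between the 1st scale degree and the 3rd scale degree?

The scale is A♯ B♯ C♯ D♯ E♯ F♯ G𝄪.
A♯ up to C♯ is a minor third — 3 semitones.

3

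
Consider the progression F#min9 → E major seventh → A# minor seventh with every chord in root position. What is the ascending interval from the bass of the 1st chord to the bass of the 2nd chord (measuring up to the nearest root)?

m7

The roots are F# and E.
7 letter names make it a seventh; at 10 semitones (a half step narrower than major) the quality is minor.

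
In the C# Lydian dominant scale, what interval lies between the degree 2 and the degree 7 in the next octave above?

minor 13th

The scale runs C# D# E# F## G# A# B.
Degree 2 = D#; degree 7 (up an octave) = B.
13 letter names make it a thirteenth; at 20 semitones (a half step narrower than major) the quality is minor.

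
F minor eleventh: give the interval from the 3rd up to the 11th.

Fm11 is spelled F Ab C Eb G Bb.
That puts Ab below Bb.
Ab up to Bb spans 9 letter names and 14 semitones — a major ninth.

major ninth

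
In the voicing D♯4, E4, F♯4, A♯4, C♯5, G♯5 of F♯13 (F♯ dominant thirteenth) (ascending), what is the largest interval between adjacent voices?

Adjacent intervals: D♯4→E4 = minor second; E4→F♯4 = major second; F♯4→A♯4 = major third; A♯4→C♯5 = minor third; C♯5→G♯5 = perfect fifth.
The largest is C♯5 to G♯5, a perfect fifth (7 semitones).

perfect fifth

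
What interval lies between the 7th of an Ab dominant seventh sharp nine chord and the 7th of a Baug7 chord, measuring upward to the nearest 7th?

A2

Ab dominant seventh sharp nine has Gb as its 7th, and Baug7 has A as its 7th.
2 letter names make it a second; at 3 semitones (a half step wider than major) the quality is augmented.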